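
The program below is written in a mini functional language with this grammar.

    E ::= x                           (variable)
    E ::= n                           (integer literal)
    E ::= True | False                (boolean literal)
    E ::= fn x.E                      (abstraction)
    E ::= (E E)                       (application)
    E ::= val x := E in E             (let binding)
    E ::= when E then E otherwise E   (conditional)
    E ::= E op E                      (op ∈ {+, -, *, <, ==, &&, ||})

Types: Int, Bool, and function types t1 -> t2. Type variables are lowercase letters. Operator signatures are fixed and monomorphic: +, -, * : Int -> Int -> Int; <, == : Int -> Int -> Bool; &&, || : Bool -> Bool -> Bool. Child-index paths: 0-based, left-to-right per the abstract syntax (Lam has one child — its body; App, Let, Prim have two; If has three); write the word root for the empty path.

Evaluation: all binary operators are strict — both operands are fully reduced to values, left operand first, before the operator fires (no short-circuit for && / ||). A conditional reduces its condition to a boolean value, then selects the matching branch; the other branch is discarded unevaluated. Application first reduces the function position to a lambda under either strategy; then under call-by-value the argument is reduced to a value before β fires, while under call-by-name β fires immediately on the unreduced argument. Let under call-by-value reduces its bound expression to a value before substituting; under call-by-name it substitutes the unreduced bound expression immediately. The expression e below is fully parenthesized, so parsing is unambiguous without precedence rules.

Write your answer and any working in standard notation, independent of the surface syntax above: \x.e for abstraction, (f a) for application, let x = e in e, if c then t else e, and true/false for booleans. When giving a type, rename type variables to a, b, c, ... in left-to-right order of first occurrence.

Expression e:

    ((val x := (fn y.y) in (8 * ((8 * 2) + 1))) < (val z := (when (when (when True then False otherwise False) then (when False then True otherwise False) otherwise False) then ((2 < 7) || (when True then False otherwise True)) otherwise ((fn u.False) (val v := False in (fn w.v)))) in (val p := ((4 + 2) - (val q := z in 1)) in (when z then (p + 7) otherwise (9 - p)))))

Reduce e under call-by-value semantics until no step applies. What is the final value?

Answer: false

Trace:
step 0: ((let x = (\y.y) in (8 * ((8 * 2) + 1))) < (let z = (if (if (if true then false else false) then (if false then true else false) else false) then ((2 < 7) || (if true then false else true)) else ((\u.false) (let v = false in (\w.v)))) in (let p = ((4 + 2) - (let q = z in 1)) in (if z then (p + 7) else (9 - p)))))
step 1: [let@0] ((8 * ((8 * 2) + 1)) < (let z = (if (if (if true then false else false) then (if false then true else false) else false) then ((2 < 7) || (if true then false else true)) else ((\u.false) (let v = false in (\w.v)))) in (let p = ((4 + 2) - (let q = z in 1)) in (if z then (p + 7) else (9 - p)))))
step 2: [delta@0.1.0] ((8 * (16 + 1)) < (let z = (if (if (if true then false else false) then (if false then true else false) else false) then ((2 < 7) || (if true then false else true)) else ((\u.false) (let v = false in (\w.v)))) in (let p = ((4 + 2) - (let q = z in 1)) in (if z then (p + 7) else (9 - p)))))
step 3: [delta@0.1] ((8 * 17) < (let z = (if (if (if true then false else false) then (if false then true else false) else false) then ((2 < 7) || (if true then false else true)) else ((\u.false) (let v = false in (\w.v)))) in (let p = ((4 + 2) - (let q = z in 1)) in (if z then (p + 7) else (9 - p)))))
step 4: [delta@0] (136 < (let z = (if (if (if true then false else false) then (if false then true else false) else false) then ((2 < 7) || (if true then false else true)) else ((\u.false) (let v = false in (\w.v)))) in (let p = ((4 + 2) - (let q = z in 1)) in (if z then (p + 7) else (9 - p)))))
step 5: [if@1.0.0.0] (136 < (let z = (if (if false then (if false then true else false) else false) then ((2 < 7) || (if true then false else true)) else ((\u.false) (let v = false in (\w.v)))) in (let p = ((4 + 2) - (let q = z in 1)) in (if z then (p + 7) else (9 - p)))))
step 6: [if@1.0.0] (136 < (let z = (if false then ((2 < 7) || (if true then false else true)) else ((\u.false) (let v = false in (\w.v)))) in (let p = ((4 + 2) - (let q = z in 1)) in (if z then (p + 7) else (9 - p)))))
step 7: [if@1.0] (136 < (let z = ((\u.false) (let v = false in (\w.v))) in (let p = ((4 + 2) - (let q = z in 1)) in (if z then (p + 7) else (9 - p)))))
step 8: [let@1.0.1] (136 < (let z = ((\u.false) (\w.false)) in (let p = ((4 + 2) - (let q = z in 1)) in (if z then (p + 7) else (9 - p)))))
step 9: [beta@1.0] (136 < (let z = false in (let p = ((4 + 2) - (let q = z in 1)) in (if z then (p + 7) else (9 - p)))))
step 10: [let@1] (136 < (let p = ((4 + 2) - (let q = false in 1)) in (if false then (p + 7) else (9 - p))))
step 11: [delta@1.0.0] (136 < (let p = (6 - (let q = false in 1)) in (if false then (p + 7) else (9 - p))))
step 12: [let@1.0.1] (136 < (let p = (6 - 1) in (if false then (p + 7) else (9 - p))))
step 13: [delta@1.0] (136 < (let p = 5 in (if false then (p + 7) else (9 - p))))
step 14: [let@1] (136 < (if false then (5 + 7) else (9 - 5)))
step 15: [if@1] (136 < (9 - 5))
step 16: [delta@1] (136 < 4)
step 17: [delta@root] false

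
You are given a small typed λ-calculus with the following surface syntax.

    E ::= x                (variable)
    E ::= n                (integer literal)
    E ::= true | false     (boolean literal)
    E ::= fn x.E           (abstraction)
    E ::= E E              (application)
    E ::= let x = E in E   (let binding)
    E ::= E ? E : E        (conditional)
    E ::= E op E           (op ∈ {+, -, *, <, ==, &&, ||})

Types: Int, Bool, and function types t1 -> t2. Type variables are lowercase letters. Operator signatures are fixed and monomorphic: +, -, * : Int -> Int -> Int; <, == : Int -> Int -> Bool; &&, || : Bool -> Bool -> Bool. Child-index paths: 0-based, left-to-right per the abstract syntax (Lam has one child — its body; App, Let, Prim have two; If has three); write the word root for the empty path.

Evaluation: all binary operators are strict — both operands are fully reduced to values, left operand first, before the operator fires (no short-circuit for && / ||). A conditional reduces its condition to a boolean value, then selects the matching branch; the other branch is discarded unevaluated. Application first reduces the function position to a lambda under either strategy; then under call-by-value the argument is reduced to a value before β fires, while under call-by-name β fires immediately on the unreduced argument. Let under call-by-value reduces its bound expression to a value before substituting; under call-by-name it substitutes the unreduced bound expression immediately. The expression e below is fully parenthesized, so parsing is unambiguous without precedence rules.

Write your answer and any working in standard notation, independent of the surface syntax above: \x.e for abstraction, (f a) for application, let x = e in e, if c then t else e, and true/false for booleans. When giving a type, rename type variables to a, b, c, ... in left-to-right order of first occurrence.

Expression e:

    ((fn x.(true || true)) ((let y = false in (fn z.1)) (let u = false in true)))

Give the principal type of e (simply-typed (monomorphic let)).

Answer: Bool

Trace:
  unify Bool ~ Bool
  unify Bool ~ Bool
\x._ : a -> Bool
let y : Bool
\z._ : b -> Int
let u : Bool
  unify b -> Int ~ Bool -> c
  unify b ~ Bool
  unify Int ~ c
_ _ : Int
  unify a -> Bool ~ Int -> d
  unify a ~ Int
  unify Bool ~ d
_ _ : Bool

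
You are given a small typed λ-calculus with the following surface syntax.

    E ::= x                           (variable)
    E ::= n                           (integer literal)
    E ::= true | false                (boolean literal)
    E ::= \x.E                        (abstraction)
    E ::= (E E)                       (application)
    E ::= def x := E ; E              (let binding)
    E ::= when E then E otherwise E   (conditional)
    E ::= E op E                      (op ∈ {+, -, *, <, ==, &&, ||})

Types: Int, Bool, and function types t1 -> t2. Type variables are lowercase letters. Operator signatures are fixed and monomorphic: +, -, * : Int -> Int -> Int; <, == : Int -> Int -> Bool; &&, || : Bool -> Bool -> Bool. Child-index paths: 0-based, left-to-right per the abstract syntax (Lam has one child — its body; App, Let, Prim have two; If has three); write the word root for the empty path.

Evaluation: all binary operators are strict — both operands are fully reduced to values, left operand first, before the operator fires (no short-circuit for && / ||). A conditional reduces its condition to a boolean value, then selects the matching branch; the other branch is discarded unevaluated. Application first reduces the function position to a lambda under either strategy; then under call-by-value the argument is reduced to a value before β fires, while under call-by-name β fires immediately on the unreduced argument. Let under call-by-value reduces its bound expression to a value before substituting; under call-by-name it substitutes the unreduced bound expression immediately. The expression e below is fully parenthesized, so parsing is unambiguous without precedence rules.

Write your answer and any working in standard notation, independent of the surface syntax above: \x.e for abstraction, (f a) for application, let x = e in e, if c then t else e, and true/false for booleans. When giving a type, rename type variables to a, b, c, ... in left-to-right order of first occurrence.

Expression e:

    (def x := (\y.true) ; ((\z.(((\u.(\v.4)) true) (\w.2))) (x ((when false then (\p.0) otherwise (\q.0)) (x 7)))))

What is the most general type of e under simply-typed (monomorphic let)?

Answer: Int

Working:
\y._ : a -> Bool
let x : a -> Bool
\v._ : d -> Int
\u._ : c -> d -> Int
  unify c -> d -> Int ~ Bool -> e
  unify c ~ Bool
  unify d -> Int ~ e
_ _ : d -> Int
\w._ : f -> Int
  unify d -> Int ~ (f -> Int) -> g
  unify d ~ f -> Int
  unify Int ~ g
_ _ : Int
\z._ : b -> Int
x : a -> Bool
  unify Bool ~ Bool
\p._ : h -> Int
\q._ : i -> Int
  unify h -> Int ~ i -> Int
  unify h ~ i
  unify Int ~ Int
x : a -> Bool
  unify a -> Bool ~ Int -> j
  unify a ~ Int
  unify Bool ~ j
_ _ : Bool
  unify i -> Int ~ Bool -> k
  unify i ~ Bool
  unify Int ~ k
_ _ : Int
  unify Int -> Bool ~ Int -> l
  unify Int ~ Int
  unify Bool ~ l
_ _ : Bool
  unify b -> Int ~ Bool -> m
  unify b ~ Bool
  unify Int ~ m
_ _ : Int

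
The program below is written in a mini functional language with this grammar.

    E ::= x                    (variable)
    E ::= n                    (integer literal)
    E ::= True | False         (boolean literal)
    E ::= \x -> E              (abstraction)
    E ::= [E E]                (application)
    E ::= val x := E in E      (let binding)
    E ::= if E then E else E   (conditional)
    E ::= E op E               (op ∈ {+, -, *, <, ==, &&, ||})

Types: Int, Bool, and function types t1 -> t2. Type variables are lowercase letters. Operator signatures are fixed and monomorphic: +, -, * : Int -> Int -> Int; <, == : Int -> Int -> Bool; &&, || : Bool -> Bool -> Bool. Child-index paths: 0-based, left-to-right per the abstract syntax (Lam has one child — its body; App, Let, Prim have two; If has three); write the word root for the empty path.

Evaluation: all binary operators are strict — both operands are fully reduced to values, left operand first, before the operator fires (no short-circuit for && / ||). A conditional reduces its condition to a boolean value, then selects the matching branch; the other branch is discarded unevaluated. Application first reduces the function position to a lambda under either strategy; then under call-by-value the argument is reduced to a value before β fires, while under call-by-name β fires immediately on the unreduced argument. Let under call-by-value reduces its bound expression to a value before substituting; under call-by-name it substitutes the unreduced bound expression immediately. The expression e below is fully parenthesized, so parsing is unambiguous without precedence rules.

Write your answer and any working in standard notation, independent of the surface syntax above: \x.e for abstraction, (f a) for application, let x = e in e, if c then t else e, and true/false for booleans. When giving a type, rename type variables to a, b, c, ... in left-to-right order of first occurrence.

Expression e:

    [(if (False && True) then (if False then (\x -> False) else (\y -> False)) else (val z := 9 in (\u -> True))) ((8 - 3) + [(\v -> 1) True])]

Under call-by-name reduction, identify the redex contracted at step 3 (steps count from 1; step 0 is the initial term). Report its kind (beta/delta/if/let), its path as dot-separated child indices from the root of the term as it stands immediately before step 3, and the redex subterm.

Answer: let at 0 : (let z = 9 in (\u.true))

Working:
step 0: ((if (false && true) then (if false then (\x.false) else (\y.false)) else (let z = 9 in (\u.true))) ((8 - 3) + ((\v.1) true)))
step 1: [delta@0.0] ((if false then (if false then (\x.false) else (\y.false)) else (let z = 9 in (\u.true))) ((8 - 3) + ((\v.1) true)))
step 2: [if@0] ((let z = 9 in (\u.true)) ((8 - 3) + ((\v.1) true)))
step 3: [let@0] ((\u.true) ((8 - 3) + ((\v.1) true)))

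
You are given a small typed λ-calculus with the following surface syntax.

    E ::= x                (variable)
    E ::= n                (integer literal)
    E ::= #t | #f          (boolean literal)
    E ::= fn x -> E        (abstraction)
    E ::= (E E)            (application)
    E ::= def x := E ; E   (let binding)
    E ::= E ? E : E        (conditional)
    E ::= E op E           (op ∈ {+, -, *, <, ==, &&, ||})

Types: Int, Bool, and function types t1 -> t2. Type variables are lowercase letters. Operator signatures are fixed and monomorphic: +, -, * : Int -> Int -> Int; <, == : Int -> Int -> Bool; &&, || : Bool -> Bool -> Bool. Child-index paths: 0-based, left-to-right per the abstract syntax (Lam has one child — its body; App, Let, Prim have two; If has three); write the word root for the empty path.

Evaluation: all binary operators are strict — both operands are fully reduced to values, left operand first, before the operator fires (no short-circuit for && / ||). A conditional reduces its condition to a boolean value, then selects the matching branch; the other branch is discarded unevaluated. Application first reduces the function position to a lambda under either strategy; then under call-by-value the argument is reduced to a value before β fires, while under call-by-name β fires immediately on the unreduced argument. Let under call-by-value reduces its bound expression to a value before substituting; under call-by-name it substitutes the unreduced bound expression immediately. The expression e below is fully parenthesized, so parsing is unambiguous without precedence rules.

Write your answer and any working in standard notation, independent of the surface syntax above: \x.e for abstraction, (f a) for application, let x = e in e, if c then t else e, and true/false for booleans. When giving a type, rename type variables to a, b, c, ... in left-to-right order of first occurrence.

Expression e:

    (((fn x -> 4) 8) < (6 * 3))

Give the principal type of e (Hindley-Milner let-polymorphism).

Answer: Bool

Trace:
\x._ : a -> Int
  unify a -> Int ~ Int -> b
  unify a ~ Int
  unify Int ~ b
_ _ : Int
  unify Int ~ Int
  unify Int ~ Int
  unify Int ~ Int
  unify Int ~ Int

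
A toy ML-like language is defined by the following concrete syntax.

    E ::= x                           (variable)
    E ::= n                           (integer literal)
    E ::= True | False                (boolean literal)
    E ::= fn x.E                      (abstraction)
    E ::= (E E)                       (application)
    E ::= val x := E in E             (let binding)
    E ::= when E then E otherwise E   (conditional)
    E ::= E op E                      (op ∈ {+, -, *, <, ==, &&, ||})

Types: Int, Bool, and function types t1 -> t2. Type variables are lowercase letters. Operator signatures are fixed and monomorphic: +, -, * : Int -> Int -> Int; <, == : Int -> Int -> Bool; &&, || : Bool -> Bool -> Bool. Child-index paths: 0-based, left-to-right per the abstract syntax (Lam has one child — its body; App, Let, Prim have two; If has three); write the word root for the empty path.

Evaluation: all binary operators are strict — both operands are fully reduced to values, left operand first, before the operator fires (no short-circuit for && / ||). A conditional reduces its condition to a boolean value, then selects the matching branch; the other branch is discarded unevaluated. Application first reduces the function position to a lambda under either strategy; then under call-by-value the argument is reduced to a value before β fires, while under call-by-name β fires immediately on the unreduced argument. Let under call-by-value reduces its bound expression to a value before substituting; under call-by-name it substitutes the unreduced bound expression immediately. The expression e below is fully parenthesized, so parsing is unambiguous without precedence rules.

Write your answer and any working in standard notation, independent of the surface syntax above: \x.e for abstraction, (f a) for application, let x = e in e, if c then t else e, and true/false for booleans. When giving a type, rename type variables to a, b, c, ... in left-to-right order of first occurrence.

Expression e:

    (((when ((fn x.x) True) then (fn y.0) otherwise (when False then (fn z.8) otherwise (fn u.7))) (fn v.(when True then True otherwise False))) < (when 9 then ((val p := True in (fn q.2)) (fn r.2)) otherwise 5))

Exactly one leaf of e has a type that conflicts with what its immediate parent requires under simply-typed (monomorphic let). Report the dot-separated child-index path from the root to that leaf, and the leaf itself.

Trace:
x : a
\x._ : a -> a
  unify a -> a ~ Bool -> b
  unify a ~ Bool
  unify Bool ~ b
_ _ : Bool
  unify Bool ~ Bool
\y._ : c -> Int
  unify Bool ~ Bool
\z._ : d -> Int
\u._ : e -> Int
  unify d -> Int ~ e -> Int
  unify d ~ e
  unify Int ~ Int
  unify c -> Int ~ e -> Int
  unify c ~ e
  unify Int ~ Int
  unify Bool ~ Bool
  unify Bool ~ Bool
\v._ : f -> Bool
  unify e -> Int ~ (f -> Bool) -> g
  unify e ~ f -> Bool
  unify Int ~ g
_ _ : Int
  unify Int ~ Int
  unify Int ~ Bool
  FAIL: mismatch Int ~ Bool

Answer: 1.0 : 9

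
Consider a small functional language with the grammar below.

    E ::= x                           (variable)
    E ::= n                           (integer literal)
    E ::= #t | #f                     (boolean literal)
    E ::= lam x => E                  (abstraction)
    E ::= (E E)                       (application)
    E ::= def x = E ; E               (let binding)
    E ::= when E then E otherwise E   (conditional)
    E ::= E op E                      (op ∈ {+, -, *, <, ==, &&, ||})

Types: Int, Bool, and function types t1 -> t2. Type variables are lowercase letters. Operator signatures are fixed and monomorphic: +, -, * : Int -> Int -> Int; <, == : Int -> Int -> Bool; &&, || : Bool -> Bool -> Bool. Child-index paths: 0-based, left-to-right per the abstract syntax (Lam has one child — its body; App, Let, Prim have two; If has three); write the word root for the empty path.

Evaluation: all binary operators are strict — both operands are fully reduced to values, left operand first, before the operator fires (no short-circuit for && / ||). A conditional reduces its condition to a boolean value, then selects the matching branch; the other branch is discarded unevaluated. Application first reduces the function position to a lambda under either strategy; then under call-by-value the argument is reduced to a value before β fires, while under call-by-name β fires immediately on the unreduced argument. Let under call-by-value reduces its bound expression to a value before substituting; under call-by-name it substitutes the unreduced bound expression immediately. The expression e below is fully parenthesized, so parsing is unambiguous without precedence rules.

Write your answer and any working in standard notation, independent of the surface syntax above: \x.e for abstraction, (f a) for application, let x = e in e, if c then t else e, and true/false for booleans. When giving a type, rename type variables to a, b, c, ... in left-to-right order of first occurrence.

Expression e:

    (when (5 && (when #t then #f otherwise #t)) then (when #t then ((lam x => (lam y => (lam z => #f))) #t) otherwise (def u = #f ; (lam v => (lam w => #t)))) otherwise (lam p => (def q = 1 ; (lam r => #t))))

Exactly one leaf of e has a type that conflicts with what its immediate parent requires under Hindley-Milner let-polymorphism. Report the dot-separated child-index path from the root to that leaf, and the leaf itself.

Answer: 0.0 : 5

Derivation:
  unify Int ~ Bool
  FAIL: mismatch Int ~ Bool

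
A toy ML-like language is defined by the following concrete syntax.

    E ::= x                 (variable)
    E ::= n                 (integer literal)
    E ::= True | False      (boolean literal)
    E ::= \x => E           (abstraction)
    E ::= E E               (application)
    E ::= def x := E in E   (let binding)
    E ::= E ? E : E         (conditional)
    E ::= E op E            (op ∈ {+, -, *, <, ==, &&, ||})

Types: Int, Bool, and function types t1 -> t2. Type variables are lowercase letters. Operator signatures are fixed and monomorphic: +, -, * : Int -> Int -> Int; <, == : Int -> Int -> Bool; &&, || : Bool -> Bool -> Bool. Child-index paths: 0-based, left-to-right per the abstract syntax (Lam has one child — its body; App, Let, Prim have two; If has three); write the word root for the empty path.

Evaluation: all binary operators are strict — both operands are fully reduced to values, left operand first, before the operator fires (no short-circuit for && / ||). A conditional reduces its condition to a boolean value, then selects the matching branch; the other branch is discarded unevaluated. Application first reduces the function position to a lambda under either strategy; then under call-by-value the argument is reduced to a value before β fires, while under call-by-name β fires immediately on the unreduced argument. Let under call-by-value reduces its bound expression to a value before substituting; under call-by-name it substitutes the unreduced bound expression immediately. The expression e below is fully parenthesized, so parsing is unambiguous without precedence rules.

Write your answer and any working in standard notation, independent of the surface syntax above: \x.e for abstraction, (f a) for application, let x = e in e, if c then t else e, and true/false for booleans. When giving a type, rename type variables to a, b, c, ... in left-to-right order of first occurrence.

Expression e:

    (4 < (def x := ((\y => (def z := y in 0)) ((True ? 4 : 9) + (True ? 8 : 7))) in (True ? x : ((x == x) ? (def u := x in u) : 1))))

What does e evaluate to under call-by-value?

Answer: false

Derivation:
step 0: (4 < (let x = ((\y.(let z = y in 0)) ((if true then 4 else 9) + (if true then 8 else 7))) in (if true then x else (if (x == x) then (let u = x in u) else 1))))
step 1: [if@1.0.1.0] (4 < (let x = ((\y.(let z = y in 0)) (4 + (if true then 8 else 7))) in (if true then x else (if (x == x) then (let u = x in u) else 1))))
step 2: [if@1.0.1.1] (4 < (let x = ((\y.(let z = y in 0)) (4 + 8)) in (if true then x else (if (x == x) then (let u = x in u) else 1))))
step 3: [delta@1.0.1] (4 < (let x = ((\y.(let z = y in 0)) 12) in (if true then x else (if (x == x) then (let u = x in u) else 1))))
step 4: [beta@1.0] (4 < (let x = (let z = 12 in 0) in (if true then x else (if (x == x) then (let u = x in u) else 1))))
step 5: [let@1.0] (4 < (let x = 0 in (if true then x else (if (x == x) then (let u = x in u) else 1))))
step 6: [let@1] (4 < (if true then 0 else (if (0 == 0) then (let u = 0 in u) else 1)))
step 7: [if@1] (4 < 0)
step 8: [delta@root] false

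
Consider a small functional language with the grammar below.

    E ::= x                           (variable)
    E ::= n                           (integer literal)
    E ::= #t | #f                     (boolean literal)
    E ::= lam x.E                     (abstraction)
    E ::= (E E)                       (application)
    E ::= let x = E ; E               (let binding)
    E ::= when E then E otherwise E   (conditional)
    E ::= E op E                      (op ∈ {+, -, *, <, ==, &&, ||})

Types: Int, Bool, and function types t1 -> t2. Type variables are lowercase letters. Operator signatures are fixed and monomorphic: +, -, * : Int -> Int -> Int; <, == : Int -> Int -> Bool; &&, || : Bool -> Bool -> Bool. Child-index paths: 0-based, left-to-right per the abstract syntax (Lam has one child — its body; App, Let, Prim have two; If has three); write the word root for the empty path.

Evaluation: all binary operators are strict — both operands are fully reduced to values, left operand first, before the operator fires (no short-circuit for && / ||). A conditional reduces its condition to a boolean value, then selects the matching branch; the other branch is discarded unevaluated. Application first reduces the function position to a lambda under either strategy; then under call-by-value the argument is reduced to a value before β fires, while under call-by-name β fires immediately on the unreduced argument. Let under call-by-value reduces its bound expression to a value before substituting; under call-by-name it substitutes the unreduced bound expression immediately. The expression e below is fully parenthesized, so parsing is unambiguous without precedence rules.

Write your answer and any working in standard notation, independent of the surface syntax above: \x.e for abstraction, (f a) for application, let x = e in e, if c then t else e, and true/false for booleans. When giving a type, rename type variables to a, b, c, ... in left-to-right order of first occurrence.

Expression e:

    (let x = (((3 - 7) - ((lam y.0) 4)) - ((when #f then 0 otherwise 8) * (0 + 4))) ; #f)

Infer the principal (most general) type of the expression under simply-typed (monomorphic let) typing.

Derivation:
  unify Int ~ Int
  unify Int ~ Int
  unify Int ~ Int
\y._ : a -> Int
  unify a -> Int ~ Int -> b
  unify a ~ Int
  unify Int ~ b
_ _ : Int
  unify Int ~ Int
  unify Int ~ Int
  unify Bool ~ Bool
  unify Int ~ Int
  unify Int ~ Int
  unify Int ~ Int
  unify Int ~ Int
  unify Int ~ Int
  unify Int ~ Int
let x : Int

Answer: Bool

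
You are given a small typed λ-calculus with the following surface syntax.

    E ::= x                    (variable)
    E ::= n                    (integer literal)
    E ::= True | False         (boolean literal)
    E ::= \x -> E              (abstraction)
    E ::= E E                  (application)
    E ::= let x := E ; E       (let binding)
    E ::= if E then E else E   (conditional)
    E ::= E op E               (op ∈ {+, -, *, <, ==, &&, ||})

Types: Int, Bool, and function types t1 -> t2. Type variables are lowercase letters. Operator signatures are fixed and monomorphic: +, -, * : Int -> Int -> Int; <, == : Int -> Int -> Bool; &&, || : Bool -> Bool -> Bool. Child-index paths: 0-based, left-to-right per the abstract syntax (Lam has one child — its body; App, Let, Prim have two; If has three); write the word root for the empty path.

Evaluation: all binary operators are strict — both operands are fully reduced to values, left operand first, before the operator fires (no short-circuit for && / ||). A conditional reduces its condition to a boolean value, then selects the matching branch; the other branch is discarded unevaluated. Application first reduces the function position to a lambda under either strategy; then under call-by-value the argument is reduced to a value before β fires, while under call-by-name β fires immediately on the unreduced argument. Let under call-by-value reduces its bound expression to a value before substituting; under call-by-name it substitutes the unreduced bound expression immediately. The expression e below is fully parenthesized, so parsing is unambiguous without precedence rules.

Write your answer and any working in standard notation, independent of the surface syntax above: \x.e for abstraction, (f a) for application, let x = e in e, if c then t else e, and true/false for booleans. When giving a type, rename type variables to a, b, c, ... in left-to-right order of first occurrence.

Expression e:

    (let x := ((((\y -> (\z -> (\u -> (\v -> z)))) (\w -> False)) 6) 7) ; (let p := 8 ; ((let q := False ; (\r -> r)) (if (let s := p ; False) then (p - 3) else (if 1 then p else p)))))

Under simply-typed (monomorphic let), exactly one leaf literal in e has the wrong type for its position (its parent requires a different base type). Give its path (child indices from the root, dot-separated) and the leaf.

Answer: 1.1.1.2.0 : 1

Trace:
z : b
\v._ : d -> b
\u._ : c -> d -> b
\z._ : b -> c -> d -> b
\y._ : a -> b -> c -> d -> b
\w._ : e -> Bool
  unify a -> b -> c -> d -> b ~ (e -> Bool) -> f
  unify a ~ e -> Bool
  unify b -> c -> d -> b ~ f
_ _ : b -> c -> d -> b
  unify b -> c -> d -> b ~ Int -> g
  unify b ~ Int
  unify c -> d -> Int ~ g
_ _ : c -> d -> Int
  unify c -> d -> Int ~ Int -> h
  unify c ~ Int
  unify d -> Int ~ h
_ _ : d -> Int
let x : d -> Int
let p : Int
let q : Bool
r : i
\r._ : i -> i
p : Int
let s : Int
  unify Bool ~ Bool
p : Int
  unify Int ~ Int
  unify Int ~ Int
  unify Int ~ Bool
  FAIL: mismatch Int ~ Bool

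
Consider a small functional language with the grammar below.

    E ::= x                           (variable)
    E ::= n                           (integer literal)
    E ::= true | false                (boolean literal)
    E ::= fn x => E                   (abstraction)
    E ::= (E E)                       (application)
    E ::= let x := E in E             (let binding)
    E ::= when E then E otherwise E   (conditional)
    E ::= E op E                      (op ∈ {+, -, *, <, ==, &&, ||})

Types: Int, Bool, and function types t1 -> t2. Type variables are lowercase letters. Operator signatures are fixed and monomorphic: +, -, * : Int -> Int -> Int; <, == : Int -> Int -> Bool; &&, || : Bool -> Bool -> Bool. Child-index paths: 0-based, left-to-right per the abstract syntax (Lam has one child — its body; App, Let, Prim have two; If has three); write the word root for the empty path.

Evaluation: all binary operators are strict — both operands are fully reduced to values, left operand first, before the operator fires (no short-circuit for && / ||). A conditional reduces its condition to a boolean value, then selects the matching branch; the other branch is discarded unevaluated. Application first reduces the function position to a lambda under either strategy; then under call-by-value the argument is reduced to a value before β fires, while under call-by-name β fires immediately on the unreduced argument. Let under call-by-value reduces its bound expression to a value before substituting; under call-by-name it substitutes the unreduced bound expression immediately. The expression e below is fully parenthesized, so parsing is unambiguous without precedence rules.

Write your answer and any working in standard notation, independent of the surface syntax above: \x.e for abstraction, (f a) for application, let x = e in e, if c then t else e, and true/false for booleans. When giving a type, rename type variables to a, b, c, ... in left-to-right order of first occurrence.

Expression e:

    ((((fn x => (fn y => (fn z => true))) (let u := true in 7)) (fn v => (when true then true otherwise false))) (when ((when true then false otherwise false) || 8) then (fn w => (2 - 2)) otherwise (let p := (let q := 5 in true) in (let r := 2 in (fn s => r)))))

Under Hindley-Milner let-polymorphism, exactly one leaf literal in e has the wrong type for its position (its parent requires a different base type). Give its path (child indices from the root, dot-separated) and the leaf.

Answer: 1.0.1 : 8

Trace:
\z._ : c -> Bool
\y._ : b -> c -> Bool
\x._ : a -> b -> c -> Bool
let u : Bool
  unify a -> b -> c -> Bool ~ Int -> d
  unify a ~ Int
  unify b -> c -> Bool ~ d
_ _ : b -> c -> Bool
  unify Bool ~ Bool
  unify Bool ~ Bool
\v._ : e -> Bool
  unify b -> c -> Bool ~ (e -> Bool) -> f
  unify b ~ e -> Bool
  unify c -> Bool ~ f
_ _ : c -> Bool
  unify Bool ~ Bool
  unify Bool ~ Bool
  unify Bool ~ Bool
  unify Int ~ Bool
  FAIL: mismatch Int ~ Bool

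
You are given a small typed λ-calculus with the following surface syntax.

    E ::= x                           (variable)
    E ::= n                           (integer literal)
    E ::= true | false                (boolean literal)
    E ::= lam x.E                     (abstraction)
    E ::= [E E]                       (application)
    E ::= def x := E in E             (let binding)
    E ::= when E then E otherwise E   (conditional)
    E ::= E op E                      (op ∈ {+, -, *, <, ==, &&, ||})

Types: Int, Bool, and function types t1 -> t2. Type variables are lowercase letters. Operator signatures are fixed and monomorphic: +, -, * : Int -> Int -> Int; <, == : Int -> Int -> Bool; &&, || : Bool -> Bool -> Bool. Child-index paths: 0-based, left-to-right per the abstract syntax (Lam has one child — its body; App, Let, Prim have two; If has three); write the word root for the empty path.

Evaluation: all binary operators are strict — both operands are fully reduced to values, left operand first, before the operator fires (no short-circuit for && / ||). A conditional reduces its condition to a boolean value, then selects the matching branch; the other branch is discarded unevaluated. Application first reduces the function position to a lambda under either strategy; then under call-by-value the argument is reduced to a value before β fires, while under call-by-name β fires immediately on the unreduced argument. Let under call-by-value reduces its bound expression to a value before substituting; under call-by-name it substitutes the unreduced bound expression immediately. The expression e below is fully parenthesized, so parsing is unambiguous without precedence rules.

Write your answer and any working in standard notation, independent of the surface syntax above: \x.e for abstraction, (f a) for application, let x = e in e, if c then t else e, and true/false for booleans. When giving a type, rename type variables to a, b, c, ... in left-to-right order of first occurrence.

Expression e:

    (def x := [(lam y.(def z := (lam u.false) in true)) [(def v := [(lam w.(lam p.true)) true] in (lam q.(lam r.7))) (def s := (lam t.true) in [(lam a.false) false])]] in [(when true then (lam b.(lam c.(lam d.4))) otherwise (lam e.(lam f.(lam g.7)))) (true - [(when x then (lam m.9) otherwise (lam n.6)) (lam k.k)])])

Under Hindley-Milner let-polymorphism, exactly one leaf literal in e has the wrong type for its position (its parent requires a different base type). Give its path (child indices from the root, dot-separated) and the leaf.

Working:
\u._ : b -> Bool
let z : forall. b -> Bool
\y._ : a -> Bool
\p._ : d -> Bool
\w._ : c -> d -> Bool
  unify c -> d -> Bool ~ Bool -> e
  unify c ~ Bool
  unify d -> Bool ~ e
_ _ : d -> Bool
let v : forall. d -> Bool
\r._ : g -> Int
\q._ : f -> g -> Int
\t._ : h -> Bool
let s : forall. h -> Bool
\a._ : i -> Bool
  unify i -> Bool ~ Bool -> j
  unify i ~ Bool
  unify Bool ~ j
_ _ : Bool
  unify f -> g -> Int ~ Bool -> k
  unify f ~ Bool
  unify g -> Int ~ k
_ _ : g -> Int
  unify a -> Bool ~ (g -> Int) -> l
  unify a ~ g -> Int
  unify Bool ~ l
_ _ : Bool
let x : Bool
  unify Bool ~ Bool
\d._ : o -> Int
\c._ : n -> o -> Int
\b._ : m -> n -> o -> Int
\g._ : r -> Int
\f._ : q -> r -> Int
\e._ : p -> q -> r -> Int
  unify m -> n -> o -> Int ~ p -> q -> r -> Int
  unify m ~ p
  unify n -> o -> Int ~ q -> r -> Int
  unify n ~ q
  unify o -> Int ~ r -> Int
  unify o ~ r
  unify Int ~ Int
  unify Bool ~ Int
  FAIL: mismatch Bool ~ Int

Answer: 1.1.0 : true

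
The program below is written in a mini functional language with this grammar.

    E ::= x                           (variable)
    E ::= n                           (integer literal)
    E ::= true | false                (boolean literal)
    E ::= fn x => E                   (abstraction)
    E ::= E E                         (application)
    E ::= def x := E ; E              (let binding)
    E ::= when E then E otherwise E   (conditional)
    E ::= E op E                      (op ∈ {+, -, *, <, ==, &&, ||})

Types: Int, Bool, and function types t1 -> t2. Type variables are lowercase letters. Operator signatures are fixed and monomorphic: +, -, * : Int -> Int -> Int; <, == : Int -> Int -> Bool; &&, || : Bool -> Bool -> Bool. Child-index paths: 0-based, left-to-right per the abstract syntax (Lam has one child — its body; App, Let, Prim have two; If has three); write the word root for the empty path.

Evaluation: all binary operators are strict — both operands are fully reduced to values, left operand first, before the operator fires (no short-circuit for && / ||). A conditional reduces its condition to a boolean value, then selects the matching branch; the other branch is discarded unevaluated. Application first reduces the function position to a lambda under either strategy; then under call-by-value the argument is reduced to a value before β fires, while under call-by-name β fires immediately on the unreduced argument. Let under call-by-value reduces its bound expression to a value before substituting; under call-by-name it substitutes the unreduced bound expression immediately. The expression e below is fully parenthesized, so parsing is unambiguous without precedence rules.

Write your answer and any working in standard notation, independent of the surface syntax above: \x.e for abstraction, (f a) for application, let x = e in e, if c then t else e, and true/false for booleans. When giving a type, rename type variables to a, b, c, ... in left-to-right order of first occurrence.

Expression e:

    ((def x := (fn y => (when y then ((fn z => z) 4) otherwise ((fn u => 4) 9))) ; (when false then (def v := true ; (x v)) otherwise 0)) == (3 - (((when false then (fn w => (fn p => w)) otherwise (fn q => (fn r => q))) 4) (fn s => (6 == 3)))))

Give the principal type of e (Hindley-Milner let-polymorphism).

Answer: Bool

Derivation:
y : a
  unify a ~ Bool
z : b
\z._ : b -> b
  unify b -> b ~ Int -> c
  unify b ~ Int
  unify Int ~ c
_ _ : Int
\u._ : d -> Int
  unify d -> Int ~ Int -> e
  unify d ~ Int
  unify Int ~ e
_ _ : Int
  unify Int ~ Int
\y._ : Bool -> Int
let x : Bool -> Int
  unify Bool ~ Bool
let v : Bool
x : Bool -> Int
v : Bool
  unify Bool -> Int ~ Bool -> f
  unify Bool ~ Bool
  unify Int ~ f
_ _ : Int
  unify Int ~ Int
  unify Int ~ Int
  unify Int ~ Int
  unify Bool ~ Bool
w : g
\p._ : h -> g
\w._ : g -> h -> g
q : i
\r._ : j -> i
\q._ : i -> j -> i
  unify g -> h -> g ~ i -> j -> i
  unify g ~ i
  unify h -> i ~ j -> i
  unify h ~ j
  unify i ~ i
  unify i -> j -> i ~ Int -> k
  unify i ~ Int
  unify j -> Int ~ k
_ _ : j -> Int
  unify Int ~ Int
  unify Int ~ Int
\s._ : l -> Bool
  unify j -> Int ~ (l -> Bool) -> m
  unify j ~ l -> Bool
  unify Int ~ m
_ _ : Int
  unify Int ~ Int
  unify Int ~ Int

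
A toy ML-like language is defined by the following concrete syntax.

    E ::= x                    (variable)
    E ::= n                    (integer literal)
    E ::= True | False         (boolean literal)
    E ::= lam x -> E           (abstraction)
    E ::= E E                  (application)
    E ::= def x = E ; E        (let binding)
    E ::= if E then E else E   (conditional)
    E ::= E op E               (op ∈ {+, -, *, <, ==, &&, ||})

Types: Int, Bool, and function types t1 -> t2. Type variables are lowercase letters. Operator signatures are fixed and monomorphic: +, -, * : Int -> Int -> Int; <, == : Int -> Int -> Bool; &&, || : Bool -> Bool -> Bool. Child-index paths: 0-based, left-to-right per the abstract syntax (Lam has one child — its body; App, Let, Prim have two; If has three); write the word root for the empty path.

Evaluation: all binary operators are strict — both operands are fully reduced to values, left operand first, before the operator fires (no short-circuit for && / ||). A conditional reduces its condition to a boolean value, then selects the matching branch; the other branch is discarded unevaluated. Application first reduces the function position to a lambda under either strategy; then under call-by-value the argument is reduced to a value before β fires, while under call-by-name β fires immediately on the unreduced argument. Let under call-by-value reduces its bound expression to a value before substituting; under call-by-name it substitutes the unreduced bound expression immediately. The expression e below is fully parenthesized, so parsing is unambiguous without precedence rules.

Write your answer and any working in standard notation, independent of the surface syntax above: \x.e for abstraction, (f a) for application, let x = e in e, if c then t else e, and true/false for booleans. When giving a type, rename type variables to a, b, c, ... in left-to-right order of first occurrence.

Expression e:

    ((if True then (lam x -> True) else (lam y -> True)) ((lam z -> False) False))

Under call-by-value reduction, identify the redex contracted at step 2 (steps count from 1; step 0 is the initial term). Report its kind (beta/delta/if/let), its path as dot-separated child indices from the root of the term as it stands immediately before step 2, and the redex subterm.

Answer: beta at 1 : ((\z.false) false)

Working:
step 0: ((if true then (\x.true) else (\y.true)) ((\z.false) false))
step 1: [if@0] ((\x.true) ((\z.false) false))
step 2: [beta@1] ((\x.true) false)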